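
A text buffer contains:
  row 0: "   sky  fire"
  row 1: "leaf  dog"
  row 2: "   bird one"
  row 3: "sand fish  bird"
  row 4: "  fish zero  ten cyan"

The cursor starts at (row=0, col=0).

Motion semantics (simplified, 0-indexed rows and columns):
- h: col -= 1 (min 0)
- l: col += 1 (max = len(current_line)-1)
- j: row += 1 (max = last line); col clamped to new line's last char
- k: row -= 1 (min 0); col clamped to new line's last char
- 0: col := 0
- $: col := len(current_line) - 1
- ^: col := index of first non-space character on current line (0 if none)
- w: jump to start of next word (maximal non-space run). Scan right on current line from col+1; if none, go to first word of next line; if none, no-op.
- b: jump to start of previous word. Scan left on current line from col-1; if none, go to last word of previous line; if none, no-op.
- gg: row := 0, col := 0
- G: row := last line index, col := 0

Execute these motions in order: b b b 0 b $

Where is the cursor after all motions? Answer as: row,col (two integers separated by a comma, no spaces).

Answer: 0,11

Derivation:
After 1 (b): row=0 col=0 char='_'
After 2 (b): row=0 col=0 char='_'
After 3 (b): row=0 col=0 char='_'
After 4 (0): row=0 col=0 char='_'
After 5 (b): row=0 col=0 char='_'
After 6 ($): row=0 col=11 char='e'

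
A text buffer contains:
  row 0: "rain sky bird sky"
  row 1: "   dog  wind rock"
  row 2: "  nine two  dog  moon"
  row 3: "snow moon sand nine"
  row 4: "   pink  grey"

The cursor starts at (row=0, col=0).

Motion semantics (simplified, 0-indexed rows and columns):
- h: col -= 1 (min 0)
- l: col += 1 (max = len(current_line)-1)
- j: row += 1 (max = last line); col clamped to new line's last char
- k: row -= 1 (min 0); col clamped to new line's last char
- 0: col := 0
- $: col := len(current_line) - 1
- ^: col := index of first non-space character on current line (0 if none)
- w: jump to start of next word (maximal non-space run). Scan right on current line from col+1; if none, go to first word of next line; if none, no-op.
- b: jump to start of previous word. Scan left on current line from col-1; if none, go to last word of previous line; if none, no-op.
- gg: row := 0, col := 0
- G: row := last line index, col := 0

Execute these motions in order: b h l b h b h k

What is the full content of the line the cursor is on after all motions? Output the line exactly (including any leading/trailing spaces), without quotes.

After 1 (b): row=0 col=0 char='r'
After 2 (h): row=0 col=0 char='r'
After 3 (l): row=0 col=1 char='a'
After 4 (b): row=0 col=0 char='r'
After 5 (h): row=0 col=0 char='r'
After 6 (b): row=0 col=0 char='r'
After 7 (h): row=0 col=0 char='r'
After 8 (k): row=0 col=0 char='r'

Answer: rain sky bird sky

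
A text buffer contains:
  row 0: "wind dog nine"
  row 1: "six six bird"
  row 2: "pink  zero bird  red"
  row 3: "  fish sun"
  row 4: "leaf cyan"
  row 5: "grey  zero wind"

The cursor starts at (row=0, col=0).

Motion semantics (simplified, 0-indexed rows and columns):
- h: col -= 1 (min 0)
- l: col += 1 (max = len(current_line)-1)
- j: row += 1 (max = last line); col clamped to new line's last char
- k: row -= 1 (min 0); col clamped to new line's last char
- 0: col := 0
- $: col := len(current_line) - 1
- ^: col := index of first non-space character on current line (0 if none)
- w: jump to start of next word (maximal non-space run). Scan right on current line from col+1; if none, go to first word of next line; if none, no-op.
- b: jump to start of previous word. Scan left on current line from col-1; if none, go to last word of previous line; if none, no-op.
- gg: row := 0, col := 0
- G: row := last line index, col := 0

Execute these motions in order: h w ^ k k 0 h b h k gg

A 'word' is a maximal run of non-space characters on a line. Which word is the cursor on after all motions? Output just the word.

After 1 (h): row=0 col=0 char='w'
After 2 (w): row=0 col=5 char='d'
After 3 (^): row=0 col=0 char='w'
After 4 (k): row=0 col=0 char='w'
After 5 (k): row=0 col=0 char='w'
After 6 (0): row=0 col=0 char='w'
After 7 (h): row=0 col=0 char='w'
After 8 (b): row=0 col=0 char='w'
After 9 (h): row=0 col=0 char='w'
After 10 (k): row=0 col=0 char='w'
After 11 (gg): row=0 col=0 char='w'

Answer: wind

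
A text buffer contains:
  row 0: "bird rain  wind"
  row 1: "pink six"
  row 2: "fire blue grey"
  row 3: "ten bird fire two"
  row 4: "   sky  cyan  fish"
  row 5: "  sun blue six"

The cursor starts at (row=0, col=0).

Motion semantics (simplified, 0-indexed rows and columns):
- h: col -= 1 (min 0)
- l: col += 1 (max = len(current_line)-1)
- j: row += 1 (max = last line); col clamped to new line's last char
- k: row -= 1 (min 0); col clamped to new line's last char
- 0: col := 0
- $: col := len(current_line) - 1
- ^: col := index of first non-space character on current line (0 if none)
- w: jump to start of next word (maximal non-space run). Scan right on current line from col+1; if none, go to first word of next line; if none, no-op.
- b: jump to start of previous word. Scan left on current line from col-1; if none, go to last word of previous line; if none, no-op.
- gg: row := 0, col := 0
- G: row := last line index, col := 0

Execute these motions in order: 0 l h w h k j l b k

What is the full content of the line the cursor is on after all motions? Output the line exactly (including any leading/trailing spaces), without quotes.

After 1 (0): row=0 col=0 char='b'
After 2 (l): row=0 col=1 char='i'
After 3 (h): row=0 col=0 char='b'
After 4 (w): row=0 col=5 char='r'
After 5 (h): row=0 col=4 char='_'
After 6 (k): row=0 col=4 char='_'
After 7 (j): row=1 col=4 char='_'
After 8 (l): row=1 col=5 char='s'
After 9 (b): row=1 col=0 char='p'
After 10 (k): row=0 col=0 char='b'

Answer: bird rain  wind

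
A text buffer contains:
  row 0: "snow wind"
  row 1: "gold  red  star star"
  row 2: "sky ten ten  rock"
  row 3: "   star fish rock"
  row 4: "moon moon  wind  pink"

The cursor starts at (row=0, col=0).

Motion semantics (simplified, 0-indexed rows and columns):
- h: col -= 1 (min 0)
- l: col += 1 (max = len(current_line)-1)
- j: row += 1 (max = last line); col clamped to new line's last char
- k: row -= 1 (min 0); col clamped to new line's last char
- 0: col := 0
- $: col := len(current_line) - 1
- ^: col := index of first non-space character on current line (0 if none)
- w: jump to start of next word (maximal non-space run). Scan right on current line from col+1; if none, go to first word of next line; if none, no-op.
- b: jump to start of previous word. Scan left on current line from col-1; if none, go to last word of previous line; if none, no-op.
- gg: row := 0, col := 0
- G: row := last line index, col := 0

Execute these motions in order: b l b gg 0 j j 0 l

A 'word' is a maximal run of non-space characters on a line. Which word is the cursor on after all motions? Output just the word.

Answer: sky

Derivation:
After 1 (b): row=0 col=0 char='s'
After 2 (l): row=0 col=1 char='n'
After 3 (b): row=0 col=0 char='s'
After 4 (gg): row=0 col=0 char='s'
After 5 (0): row=0 col=0 char='s'
After 6 (j): row=1 col=0 char='g'
After 7 (j): row=2 col=0 char='s'
After 8 (0): row=2 col=0 char='s'
After 9 (l): row=2 col=1 char='k'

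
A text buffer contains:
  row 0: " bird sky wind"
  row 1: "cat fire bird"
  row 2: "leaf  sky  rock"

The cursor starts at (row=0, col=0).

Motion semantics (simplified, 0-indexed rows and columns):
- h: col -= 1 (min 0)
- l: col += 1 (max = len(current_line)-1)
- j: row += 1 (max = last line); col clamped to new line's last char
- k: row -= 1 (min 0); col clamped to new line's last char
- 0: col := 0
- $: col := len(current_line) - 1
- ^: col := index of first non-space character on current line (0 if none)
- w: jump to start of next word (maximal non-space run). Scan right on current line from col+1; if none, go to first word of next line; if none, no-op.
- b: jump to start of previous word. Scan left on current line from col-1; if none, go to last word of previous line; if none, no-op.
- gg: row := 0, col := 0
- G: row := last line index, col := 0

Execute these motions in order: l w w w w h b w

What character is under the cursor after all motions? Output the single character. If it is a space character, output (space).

After 1 (l): row=0 col=1 char='b'
After 2 (w): row=0 col=6 char='s'
After 3 (w): row=0 col=10 char='w'
After 4 (w): row=1 col=0 char='c'
After 5 (w): row=1 col=4 char='f'
After 6 (h): row=1 col=3 char='_'
After 7 (b): row=1 col=0 char='c'
After 8 (w): row=1 col=4 char='f'

Answer: f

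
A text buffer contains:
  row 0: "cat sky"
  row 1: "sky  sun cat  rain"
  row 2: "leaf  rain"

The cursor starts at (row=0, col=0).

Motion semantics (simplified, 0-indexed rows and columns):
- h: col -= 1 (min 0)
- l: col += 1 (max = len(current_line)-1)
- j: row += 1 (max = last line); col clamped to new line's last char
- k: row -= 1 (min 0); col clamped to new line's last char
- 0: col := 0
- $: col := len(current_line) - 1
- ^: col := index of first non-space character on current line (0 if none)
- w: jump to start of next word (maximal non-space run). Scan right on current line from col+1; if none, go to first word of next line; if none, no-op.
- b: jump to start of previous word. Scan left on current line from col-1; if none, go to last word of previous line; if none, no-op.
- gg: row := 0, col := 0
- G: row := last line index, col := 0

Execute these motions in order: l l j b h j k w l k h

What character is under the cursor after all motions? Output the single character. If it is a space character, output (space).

Answer: k

Derivation:
After 1 (l): row=0 col=1 char='a'
After 2 (l): row=0 col=2 char='t'
After 3 (j): row=1 col=2 char='y'
After 4 (b): row=1 col=0 char='s'
After 5 (h): row=1 col=0 char='s'
After 6 (j): row=2 col=0 char='l'
After 7 (k): row=1 col=0 char='s'
After 8 (w): row=1 col=5 char='s'
After 9 (l): row=1 col=6 char='u'
After 10 (k): row=0 col=6 char='y'
After 11 (h): row=0 col=5 char='k'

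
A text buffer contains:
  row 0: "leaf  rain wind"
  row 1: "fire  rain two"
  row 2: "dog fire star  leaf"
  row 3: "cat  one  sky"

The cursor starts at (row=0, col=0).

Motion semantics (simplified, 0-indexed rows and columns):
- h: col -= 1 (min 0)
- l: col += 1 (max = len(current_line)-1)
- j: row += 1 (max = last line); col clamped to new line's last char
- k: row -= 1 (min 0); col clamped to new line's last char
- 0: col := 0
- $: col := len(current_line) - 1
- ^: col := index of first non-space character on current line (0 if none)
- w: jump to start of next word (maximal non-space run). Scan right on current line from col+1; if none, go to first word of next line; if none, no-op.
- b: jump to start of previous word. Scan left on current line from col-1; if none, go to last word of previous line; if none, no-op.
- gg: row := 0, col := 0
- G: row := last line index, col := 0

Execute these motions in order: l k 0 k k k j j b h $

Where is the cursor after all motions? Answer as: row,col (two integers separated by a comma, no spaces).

Answer: 1,13

Derivation:
After 1 (l): row=0 col=1 char='e'
After 2 (k): row=0 col=1 char='e'
After 3 (0): row=0 col=0 char='l'
After 4 (k): row=0 col=0 char='l'
After 5 (k): row=0 col=0 char='l'
After 6 (k): row=0 col=0 char='l'
After 7 (j): row=1 col=0 char='f'
After 8 (j): row=2 col=0 char='d'
After 9 (b): row=1 col=11 char='t'
After 10 (h): row=1 col=10 char='_'
After 11 ($): row=1 col=13 char='o'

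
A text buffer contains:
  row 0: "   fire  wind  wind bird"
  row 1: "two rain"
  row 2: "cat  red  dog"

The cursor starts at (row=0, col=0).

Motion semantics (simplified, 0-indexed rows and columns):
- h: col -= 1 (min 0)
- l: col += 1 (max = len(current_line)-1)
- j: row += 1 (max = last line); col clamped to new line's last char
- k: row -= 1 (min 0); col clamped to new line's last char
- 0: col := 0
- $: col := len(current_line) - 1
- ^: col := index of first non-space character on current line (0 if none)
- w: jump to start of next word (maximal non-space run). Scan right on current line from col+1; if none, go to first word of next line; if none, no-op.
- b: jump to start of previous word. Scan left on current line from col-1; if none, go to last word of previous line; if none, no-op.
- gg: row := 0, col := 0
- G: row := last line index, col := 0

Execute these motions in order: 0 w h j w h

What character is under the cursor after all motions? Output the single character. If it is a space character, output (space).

After 1 (0): row=0 col=0 char='_'
After 2 (w): row=0 col=3 char='f'
After 3 (h): row=0 col=2 char='_'
After 4 (j): row=1 col=2 char='o'
After 5 (w): row=1 col=4 char='r'
After 6 (h): row=1 col=3 char='_'

Answer: (space)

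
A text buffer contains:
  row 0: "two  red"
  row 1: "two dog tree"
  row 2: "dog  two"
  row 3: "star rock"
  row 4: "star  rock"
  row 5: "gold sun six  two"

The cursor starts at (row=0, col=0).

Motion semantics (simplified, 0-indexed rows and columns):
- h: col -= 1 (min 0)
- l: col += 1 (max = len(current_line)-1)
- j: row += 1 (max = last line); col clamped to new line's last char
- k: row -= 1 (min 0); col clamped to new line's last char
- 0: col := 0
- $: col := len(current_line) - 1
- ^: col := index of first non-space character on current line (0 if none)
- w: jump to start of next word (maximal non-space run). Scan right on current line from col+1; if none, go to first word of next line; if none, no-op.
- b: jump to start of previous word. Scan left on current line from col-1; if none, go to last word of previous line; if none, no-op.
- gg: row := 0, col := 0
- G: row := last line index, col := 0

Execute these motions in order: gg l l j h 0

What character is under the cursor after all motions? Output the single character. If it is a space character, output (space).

Answer: t

Derivation:
After 1 (gg): row=0 col=0 char='t'
After 2 (l): row=0 col=1 char='w'
After 3 (l): row=0 col=2 char='o'
After 4 (j): row=1 col=2 char='o'
After 5 (h): row=1 col=1 char='w'
After 6 (0): row=1 col=0 char='t'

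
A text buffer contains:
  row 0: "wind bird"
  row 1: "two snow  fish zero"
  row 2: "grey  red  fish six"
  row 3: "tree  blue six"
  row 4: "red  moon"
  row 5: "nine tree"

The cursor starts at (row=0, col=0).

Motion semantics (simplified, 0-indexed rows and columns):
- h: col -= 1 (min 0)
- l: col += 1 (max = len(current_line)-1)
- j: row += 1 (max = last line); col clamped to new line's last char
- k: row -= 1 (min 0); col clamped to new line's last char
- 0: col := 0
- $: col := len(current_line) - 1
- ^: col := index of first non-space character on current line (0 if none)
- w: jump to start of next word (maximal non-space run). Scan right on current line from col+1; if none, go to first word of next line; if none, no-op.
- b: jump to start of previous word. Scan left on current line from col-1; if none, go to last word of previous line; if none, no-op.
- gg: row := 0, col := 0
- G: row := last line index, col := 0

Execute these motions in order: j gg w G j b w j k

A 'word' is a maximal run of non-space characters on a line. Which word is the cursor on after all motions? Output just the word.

Answer: red

Derivation:
After 1 (j): row=1 col=0 char='t'
After 2 (gg): row=0 col=0 char='w'
After 3 (w): row=0 col=5 char='b'
After 4 (G): row=5 col=0 char='n'
After 5 (j): row=5 col=0 char='n'
After 6 (b): row=4 col=5 char='m'
After 7 (w): row=5 col=0 char='n'
After 8 (j): row=5 col=0 char='n'
After 9 (k): row=4 col=0 char='r'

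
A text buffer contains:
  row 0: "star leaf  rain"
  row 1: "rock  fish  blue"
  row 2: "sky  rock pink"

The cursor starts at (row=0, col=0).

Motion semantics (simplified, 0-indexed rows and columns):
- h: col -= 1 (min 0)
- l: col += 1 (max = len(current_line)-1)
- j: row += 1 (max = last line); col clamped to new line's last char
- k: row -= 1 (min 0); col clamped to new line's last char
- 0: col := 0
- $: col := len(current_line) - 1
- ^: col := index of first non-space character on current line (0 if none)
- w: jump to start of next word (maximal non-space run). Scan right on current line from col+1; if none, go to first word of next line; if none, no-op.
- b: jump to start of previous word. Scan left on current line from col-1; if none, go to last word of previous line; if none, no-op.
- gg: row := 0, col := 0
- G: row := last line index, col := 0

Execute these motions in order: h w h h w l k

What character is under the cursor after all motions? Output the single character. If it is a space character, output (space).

After 1 (h): row=0 col=0 char='s'
After 2 (w): row=0 col=5 char='l'
After 3 (h): row=0 col=4 char='_'
After 4 (h): row=0 col=3 char='r'
After 5 (w): row=0 col=5 char='l'
After 6 (l): row=0 col=6 char='e'
After 7 (k): row=0 col=6 char='e'

Answer: e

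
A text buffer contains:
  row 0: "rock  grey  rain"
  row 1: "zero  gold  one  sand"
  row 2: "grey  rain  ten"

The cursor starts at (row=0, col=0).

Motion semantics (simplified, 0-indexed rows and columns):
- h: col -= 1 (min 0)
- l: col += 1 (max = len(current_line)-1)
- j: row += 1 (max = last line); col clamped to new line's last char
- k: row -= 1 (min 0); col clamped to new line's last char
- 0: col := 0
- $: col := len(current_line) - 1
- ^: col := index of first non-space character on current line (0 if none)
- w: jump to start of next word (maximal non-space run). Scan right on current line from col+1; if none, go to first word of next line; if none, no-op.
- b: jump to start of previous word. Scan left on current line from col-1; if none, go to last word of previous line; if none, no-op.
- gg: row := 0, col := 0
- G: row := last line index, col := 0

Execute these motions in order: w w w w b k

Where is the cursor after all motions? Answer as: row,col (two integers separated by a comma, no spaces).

Answer: 0,0

Derivation:
After 1 (w): row=0 col=6 char='g'
After 2 (w): row=0 col=12 char='r'
After 3 (w): row=1 col=0 char='z'
After 4 (w): row=1 col=6 char='g'
After 5 (b): row=1 col=0 char='z'
After 6 (k): row=0 col=0 char='r'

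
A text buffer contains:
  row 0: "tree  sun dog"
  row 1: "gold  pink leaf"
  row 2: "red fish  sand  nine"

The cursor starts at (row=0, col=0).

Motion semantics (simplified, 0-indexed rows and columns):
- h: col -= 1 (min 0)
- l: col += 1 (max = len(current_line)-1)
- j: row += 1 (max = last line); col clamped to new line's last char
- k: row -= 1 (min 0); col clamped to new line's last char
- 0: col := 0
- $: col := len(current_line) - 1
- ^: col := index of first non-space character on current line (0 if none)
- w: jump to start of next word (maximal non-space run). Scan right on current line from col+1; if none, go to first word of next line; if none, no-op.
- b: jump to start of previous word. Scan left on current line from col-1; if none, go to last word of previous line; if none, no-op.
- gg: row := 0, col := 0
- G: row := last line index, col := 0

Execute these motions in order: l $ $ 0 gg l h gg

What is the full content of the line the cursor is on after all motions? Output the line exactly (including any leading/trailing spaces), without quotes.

After 1 (l): row=0 col=1 char='r'
After 2 ($): row=0 col=12 char='g'
After 3 ($): row=0 col=12 char='g'
After 4 (0): row=0 col=0 char='t'
After 5 (gg): row=0 col=0 char='t'
After 6 (l): row=0 col=1 char='r'
After 7 (h): row=0 col=0 char='t'
After 8 (gg): row=0 col=0 char='t'

Answer: tree  sun dog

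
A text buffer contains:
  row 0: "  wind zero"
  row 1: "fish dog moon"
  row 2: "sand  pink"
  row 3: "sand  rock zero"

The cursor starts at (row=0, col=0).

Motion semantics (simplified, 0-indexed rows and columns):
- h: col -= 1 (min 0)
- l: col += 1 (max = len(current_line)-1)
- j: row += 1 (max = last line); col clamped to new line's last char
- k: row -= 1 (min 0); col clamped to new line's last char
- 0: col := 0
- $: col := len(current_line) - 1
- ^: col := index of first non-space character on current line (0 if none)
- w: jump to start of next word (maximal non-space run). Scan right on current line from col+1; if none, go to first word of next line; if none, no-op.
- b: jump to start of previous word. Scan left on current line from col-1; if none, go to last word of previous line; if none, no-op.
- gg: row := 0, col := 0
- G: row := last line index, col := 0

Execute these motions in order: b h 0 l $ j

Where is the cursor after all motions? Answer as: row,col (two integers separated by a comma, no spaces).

After 1 (b): row=0 col=0 char='_'
After 2 (h): row=0 col=0 char='_'
After 3 (0): row=0 col=0 char='_'
After 4 (l): row=0 col=1 char='_'
After 5 ($): row=0 col=10 char='o'
After 6 (j): row=1 col=10 char='o'

Answer: 1,10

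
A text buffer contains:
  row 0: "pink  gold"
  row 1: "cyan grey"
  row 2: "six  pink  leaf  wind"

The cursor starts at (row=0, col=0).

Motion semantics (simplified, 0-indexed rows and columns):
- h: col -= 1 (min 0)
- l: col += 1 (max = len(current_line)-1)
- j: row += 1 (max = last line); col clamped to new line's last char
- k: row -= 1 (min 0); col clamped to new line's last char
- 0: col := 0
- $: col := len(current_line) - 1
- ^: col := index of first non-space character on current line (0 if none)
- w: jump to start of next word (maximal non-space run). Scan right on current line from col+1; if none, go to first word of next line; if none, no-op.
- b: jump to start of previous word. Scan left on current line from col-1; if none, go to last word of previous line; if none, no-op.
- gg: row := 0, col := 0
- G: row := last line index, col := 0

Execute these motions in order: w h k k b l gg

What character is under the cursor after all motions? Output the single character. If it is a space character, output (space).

Answer: p

Derivation:
After 1 (w): row=0 col=6 char='g'
After 2 (h): row=0 col=5 char='_'
After 3 (k): row=0 col=5 char='_'
After 4 (k): row=0 col=5 char='_'
After 5 (b): row=0 col=0 char='p'
After 6 (l): row=0 col=1 char='i'
After 7 (gg): row=0 col=0 char='p'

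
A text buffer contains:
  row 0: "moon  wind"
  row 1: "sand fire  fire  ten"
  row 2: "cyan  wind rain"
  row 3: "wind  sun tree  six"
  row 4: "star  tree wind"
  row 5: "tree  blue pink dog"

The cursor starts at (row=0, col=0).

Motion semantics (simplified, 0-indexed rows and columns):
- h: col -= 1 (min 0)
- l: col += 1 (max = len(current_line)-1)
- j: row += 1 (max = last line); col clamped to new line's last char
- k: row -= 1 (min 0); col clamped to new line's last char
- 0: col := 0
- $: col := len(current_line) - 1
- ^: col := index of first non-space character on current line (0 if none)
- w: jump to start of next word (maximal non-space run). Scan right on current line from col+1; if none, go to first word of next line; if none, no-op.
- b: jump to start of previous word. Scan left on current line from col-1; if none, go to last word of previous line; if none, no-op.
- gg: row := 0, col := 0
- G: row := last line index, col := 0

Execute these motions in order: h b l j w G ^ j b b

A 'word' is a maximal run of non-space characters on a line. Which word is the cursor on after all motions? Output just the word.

After 1 (h): row=0 col=0 char='m'
After 2 (b): row=0 col=0 char='m'
After 3 (l): row=0 col=1 char='o'
After 4 (j): row=1 col=1 char='a'
After 5 (w): row=1 col=5 char='f'
After 6 (G): row=5 col=0 char='t'
After 7 (^): row=5 col=0 char='t'
After 8 (j): row=5 col=0 char='t'
After 9 (b): row=4 col=11 char='w'
After 10 (b): row=4 col=6 char='t'

Answer: tree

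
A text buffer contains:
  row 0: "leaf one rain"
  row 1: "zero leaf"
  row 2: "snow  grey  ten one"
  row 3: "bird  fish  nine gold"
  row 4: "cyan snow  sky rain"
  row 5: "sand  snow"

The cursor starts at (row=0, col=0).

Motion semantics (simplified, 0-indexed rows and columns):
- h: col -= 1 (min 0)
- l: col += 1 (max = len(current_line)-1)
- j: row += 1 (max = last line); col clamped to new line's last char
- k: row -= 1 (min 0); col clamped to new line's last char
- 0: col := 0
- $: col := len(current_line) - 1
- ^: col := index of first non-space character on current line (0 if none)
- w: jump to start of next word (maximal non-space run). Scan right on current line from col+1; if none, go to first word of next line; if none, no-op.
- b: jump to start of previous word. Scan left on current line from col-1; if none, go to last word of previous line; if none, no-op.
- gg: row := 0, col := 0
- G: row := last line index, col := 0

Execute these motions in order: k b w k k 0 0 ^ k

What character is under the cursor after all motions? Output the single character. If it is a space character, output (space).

After 1 (k): row=0 col=0 char='l'
After 2 (b): row=0 col=0 char='l'
After 3 (w): row=0 col=5 char='o'
After 4 (k): row=0 col=5 char='o'
After 5 (k): row=0 col=5 char='o'
After 6 (0): row=0 col=0 char='l'
After 7 (0): row=0 col=0 char='l'
After 8 (^): row=0 col=0 char='l'
After 9 (k): row=0 col=0 char='l'

Answer: l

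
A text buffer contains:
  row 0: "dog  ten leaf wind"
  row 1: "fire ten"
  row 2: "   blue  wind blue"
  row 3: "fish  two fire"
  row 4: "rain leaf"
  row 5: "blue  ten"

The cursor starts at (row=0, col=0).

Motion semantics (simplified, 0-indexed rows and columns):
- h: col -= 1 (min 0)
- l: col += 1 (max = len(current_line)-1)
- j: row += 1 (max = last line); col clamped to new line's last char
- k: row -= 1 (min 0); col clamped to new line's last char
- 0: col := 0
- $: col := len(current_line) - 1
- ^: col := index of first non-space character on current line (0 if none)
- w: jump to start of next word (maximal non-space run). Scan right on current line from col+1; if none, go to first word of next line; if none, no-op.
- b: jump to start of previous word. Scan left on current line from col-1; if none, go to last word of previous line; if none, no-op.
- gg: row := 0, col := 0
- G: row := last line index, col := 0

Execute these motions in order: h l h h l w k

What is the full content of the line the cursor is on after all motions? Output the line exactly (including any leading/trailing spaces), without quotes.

After 1 (h): row=0 col=0 char='d'
After 2 (l): row=0 col=1 char='o'
After 3 (h): row=0 col=0 char='d'
After 4 (h): row=0 col=0 char='d'
After 5 (l): row=0 col=1 char='o'
After 6 (w): row=0 col=5 char='t'
After 7 (k): row=0 col=5 char='t'

Answer: dog  ten leaf wind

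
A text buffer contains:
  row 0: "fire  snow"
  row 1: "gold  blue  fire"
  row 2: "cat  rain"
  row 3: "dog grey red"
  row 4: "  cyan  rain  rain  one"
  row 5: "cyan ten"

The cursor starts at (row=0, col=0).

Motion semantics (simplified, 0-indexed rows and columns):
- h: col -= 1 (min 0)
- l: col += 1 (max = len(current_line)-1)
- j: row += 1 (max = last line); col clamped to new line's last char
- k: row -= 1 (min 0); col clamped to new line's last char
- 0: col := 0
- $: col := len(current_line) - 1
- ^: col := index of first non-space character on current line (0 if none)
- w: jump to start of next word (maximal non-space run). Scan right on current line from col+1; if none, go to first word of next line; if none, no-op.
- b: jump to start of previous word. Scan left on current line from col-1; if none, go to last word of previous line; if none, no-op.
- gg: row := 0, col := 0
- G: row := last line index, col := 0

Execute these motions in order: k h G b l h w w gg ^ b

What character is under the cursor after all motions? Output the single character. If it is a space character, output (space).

After 1 (k): row=0 col=0 char='f'
After 2 (h): row=0 col=0 char='f'
After 3 (G): row=5 col=0 char='c'
After 4 (b): row=4 col=20 char='o'
After 5 (l): row=4 col=21 char='n'
After 6 (h): row=4 col=20 char='o'
After 7 (w): row=5 col=0 char='c'
After 8 (w): row=5 col=5 char='t'
After 9 (gg): row=0 col=0 char='f'
After 10 (^): row=0 col=0 char='f'
After 11 (b): row=0 col=0 char='f'

Answer: f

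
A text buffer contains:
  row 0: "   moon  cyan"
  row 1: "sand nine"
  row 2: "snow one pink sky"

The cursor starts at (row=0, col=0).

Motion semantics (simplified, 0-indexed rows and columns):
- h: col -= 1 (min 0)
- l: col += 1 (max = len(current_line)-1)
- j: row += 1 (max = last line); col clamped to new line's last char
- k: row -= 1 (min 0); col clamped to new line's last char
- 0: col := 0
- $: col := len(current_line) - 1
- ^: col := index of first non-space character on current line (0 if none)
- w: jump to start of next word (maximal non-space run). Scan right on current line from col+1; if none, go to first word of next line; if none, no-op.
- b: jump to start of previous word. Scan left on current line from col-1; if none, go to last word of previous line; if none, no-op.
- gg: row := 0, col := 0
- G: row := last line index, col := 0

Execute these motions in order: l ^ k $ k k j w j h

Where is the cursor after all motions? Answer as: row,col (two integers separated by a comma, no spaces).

Answer: 2,0

Derivation:
After 1 (l): row=0 col=1 char='_'
After 2 (^): row=0 col=3 char='m'
After 3 (k): row=0 col=3 char='m'
After 4 ($): row=0 col=12 char='n'
After 5 (k): row=0 col=12 char='n'
After 6 (k): row=0 col=12 char='n'
After 7 (j): row=1 col=8 char='e'
After 8 (w): row=2 col=0 char='s'
After 9 (j): row=2 col=0 char='s'
After 10 (h): row=2 col=0 char='s'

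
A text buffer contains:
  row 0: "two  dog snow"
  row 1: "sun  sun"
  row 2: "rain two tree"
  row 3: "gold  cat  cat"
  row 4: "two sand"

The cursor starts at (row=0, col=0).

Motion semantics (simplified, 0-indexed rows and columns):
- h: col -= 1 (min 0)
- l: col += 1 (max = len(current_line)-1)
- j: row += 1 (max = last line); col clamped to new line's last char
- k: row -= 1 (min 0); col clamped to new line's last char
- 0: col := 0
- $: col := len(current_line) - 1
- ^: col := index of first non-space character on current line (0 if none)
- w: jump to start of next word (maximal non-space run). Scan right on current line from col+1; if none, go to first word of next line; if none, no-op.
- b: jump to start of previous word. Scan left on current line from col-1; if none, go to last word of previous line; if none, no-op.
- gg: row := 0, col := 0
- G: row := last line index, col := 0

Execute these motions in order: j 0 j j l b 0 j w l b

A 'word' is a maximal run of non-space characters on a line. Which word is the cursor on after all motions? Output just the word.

Answer: sand

Derivation:
After 1 (j): row=1 col=0 char='s'
After 2 (0): row=1 col=0 char='s'
After 3 (j): row=2 col=0 char='r'
After 4 (j): row=3 col=0 char='g'
After 5 (l): row=3 col=1 char='o'
After 6 (b): row=3 col=0 char='g'
After 7 (0): row=3 col=0 char='g'
After 8 (j): row=4 col=0 char='t'
After 9 (w): row=4 col=4 char='s'
After 10 (l): row=4 col=5 char='a'
After 11 (b): row=4 col=4 char='s'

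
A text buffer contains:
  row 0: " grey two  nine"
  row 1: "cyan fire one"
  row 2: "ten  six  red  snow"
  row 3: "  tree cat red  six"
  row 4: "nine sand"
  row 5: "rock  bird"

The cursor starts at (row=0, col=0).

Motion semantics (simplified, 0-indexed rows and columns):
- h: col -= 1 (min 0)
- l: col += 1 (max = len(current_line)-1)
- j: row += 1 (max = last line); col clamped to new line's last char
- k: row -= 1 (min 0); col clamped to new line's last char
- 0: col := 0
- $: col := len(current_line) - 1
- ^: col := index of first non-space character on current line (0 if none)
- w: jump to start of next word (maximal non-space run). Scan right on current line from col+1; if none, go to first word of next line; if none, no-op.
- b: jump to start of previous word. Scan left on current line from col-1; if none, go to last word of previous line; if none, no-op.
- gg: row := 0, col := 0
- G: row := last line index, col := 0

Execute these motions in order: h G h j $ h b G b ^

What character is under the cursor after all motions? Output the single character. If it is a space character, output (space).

Answer: n

Derivation:
After 1 (h): row=0 col=0 char='_'
After 2 (G): row=5 col=0 char='r'
After 3 (h): row=5 col=0 char='r'
After 4 (j): row=5 col=0 char='r'
After 5 ($): row=5 col=9 char='d'
After 6 (h): row=5 col=8 char='r'
After 7 (b): row=5 col=6 char='b'
After 8 (G): row=5 col=0 char='r'
After 9 (b): row=4 col=5 char='s'
After 10 (^): row=4 col=0 char='n'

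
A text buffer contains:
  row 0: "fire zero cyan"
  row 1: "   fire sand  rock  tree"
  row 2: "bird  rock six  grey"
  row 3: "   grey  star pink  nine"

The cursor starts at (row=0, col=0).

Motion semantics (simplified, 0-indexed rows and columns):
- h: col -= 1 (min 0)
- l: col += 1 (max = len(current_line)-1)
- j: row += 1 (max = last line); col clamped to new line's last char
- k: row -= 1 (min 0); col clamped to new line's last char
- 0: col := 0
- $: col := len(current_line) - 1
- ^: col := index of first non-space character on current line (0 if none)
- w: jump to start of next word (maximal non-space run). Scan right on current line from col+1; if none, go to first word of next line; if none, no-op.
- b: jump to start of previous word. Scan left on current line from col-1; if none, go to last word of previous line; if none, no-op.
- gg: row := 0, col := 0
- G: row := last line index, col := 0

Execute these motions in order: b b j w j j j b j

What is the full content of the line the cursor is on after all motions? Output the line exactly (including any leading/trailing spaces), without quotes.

After 1 (b): row=0 col=0 char='f'
After 2 (b): row=0 col=0 char='f'
After 3 (j): row=1 col=0 char='_'
After 4 (w): row=1 col=3 char='f'
After 5 (j): row=2 col=3 char='d'
After 6 (j): row=3 col=3 char='g'
After 7 (j): row=3 col=3 char='g'
After 8 (b): row=2 col=16 char='g'
After 9 (j): row=3 col=16 char='n'

Answer:    grey  star pink  nine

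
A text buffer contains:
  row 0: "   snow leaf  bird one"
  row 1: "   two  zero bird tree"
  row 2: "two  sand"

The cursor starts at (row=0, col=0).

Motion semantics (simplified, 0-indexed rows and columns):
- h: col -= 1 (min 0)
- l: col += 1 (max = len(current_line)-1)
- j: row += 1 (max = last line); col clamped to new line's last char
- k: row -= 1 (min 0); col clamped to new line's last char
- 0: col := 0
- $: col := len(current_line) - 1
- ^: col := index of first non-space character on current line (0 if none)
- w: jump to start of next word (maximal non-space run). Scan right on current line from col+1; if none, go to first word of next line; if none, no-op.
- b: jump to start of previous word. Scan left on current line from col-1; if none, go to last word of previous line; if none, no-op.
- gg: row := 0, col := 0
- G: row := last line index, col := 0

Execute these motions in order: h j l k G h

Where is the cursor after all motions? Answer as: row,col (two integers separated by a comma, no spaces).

After 1 (h): row=0 col=0 char='_'
After 2 (j): row=1 col=0 char='_'
After 3 (l): row=1 col=1 char='_'
After 4 (k): row=0 col=1 char='_'
After 5 (G): row=2 col=0 char='t'
After 6 (h): row=2 col=0 char='t'

Answer: 2,0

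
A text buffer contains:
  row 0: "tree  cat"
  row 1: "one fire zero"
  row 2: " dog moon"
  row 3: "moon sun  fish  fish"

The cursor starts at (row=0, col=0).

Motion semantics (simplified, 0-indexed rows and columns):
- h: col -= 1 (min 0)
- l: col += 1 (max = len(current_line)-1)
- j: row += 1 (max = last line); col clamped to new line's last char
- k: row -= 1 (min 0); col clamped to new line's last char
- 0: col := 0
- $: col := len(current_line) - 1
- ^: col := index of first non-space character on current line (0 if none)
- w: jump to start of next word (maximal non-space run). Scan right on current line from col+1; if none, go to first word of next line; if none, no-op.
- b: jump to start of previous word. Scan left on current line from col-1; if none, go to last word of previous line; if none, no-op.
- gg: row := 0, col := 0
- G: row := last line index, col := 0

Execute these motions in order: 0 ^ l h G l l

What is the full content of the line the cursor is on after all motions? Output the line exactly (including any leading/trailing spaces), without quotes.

Answer: moon sun  fish  fish

Derivation:
After 1 (0): row=0 col=0 char='t'
After 2 (^): row=0 col=0 char='t'
After 3 (l): row=0 col=1 char='r'
After 4 (h): row=0 col=0 char='t'
After 5 (G): row=3 col=0 char='m'
After 6 (l): row=3 col=1 char='o'
After 7 (l): row=3 col=2 char='o'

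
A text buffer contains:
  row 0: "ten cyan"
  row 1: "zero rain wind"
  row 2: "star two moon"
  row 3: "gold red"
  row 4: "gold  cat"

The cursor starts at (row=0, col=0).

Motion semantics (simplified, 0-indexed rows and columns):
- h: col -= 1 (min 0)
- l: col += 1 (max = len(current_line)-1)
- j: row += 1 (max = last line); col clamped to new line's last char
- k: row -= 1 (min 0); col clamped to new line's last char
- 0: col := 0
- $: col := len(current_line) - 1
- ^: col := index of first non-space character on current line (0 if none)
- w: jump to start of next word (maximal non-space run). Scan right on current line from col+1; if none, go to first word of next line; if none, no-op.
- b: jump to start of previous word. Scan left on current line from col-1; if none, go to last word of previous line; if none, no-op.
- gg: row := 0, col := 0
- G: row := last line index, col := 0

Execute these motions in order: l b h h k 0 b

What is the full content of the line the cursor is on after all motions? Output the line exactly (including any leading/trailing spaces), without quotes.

Answer: ten cyan

Derivation:
After 1 (l): row=0 col=1 char='e'
After 2 (b): row=0 col=0 char='t'
After 3 (h): row=0 col=0 char='t'
After 4 (h): row=0 col=0 char='t'
After 5 (k): row=0 col=0 char='t'
After 6 (0): row=0 col=0 char='t'
After 7 (b): row=0 col=0 char='t'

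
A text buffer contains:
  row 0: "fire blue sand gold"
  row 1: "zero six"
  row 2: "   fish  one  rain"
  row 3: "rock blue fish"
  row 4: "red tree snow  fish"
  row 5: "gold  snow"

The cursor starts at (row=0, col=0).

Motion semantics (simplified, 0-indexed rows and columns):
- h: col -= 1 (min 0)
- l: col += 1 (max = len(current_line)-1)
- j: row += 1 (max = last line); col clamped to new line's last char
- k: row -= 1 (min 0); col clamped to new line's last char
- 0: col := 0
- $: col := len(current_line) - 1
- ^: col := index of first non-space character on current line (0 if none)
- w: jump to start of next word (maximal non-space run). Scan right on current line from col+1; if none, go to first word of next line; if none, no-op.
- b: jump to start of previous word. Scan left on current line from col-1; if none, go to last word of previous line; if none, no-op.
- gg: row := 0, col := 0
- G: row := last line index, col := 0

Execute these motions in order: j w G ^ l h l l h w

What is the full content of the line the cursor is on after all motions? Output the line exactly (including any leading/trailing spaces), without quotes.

Answer: gold  snow

Derivation:
After 1 (j): row=1 col=0 char='z'
After 2 (w): row=1 col=5 char='s'
After 3 (G): row=5 col=0 char='g'
After 4 (^): row=5 col=0 char='g'
After 5 (l): row=5 col=1 char='o'
After 6 (h): row=5 col=0 char='g'
After 7 (l): row=5 col=1 char='o'
After 8 (l): row=5 col=2 char='l'
After 9 (h): row=5 col=1 char='o'
After 10 (w): row=5 col=6 char='s'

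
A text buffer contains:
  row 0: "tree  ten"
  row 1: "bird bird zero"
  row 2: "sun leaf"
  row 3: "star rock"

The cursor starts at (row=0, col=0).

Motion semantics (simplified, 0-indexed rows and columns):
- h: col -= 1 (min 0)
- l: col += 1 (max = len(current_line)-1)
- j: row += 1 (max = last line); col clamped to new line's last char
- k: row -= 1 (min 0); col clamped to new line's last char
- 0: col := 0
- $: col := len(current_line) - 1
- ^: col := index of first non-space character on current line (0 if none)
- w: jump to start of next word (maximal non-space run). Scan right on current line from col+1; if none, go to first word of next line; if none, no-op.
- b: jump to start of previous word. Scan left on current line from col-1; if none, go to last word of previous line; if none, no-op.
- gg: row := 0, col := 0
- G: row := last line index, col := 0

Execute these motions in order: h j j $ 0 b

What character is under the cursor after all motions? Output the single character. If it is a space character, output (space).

Answer: z

Derivation:
After 1 (h): row=0 col=0 char='t'
After 2 (j): row=1 col=0 char='b'
After 3 (j): row=2 col=0 char='s'
After 4 ($): row=2 col=7 char='f'
After 5 (0): row=2 col=0 char='s'
After 6 (b): row=1 col=10 char='z'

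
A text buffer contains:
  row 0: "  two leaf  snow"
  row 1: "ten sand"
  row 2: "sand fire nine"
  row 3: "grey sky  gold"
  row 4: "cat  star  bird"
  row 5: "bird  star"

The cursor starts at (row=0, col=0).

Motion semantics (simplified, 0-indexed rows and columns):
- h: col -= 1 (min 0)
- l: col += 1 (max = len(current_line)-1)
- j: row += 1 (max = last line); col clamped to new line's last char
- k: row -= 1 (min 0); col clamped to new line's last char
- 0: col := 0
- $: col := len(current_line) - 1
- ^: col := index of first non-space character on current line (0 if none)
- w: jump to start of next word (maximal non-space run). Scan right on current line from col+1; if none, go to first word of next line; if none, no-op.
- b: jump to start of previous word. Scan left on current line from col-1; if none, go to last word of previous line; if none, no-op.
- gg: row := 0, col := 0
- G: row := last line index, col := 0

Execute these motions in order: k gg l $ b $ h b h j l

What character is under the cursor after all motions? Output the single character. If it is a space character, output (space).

After 1 (k): row=0 col=0 char='_'
After 2 (gg): row=0 col=0 char='_'
After 3 (l): row=0 col=1 char='_'
After 4 ($): row=0 col=15 char='w'
After 5 (b): row=0 col=12 char='s'
After 6 ($): row=0 col=15 char='w'
After 7 (h): row=0 col=14 char='o'
After 8 (b): row=0 col=12 char='s'
After 9 (h): row=0 col=11 char='_'
After 10 (j): row=1 col=7 char='d'
After 11 (l): row=1 col=7 char='d'

Answer: d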